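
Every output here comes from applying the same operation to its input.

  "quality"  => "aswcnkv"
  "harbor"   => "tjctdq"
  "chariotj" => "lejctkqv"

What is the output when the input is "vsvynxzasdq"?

sxuxapzbcuf

Rule — move the last character to the front, then shift every letter 2 places forward in the alphabet (wrapping around).
"vsvynxzasdq" → "qvsvynxzasd" → "sxuxapzbcuf".
(Check on "harbor": → "rharbo" → "tjctdq" ✓)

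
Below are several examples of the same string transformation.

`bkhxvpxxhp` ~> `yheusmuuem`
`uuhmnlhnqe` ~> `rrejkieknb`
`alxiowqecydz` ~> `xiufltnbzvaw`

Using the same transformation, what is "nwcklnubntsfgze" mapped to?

Each output is the input with this applied: shift every letter 3 places backward in the alphabet (wrapping around).
So "nwcklnubntsfgze" becomes "ktzhikrykqpcdwb".

ktzhikrykqpcdwb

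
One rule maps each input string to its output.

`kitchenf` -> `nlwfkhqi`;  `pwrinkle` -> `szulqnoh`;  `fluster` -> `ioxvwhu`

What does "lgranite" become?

The pattern: shift every letter 3 places forward in the alphabet (wrapping around).
On "lgranite" that produces "ojudqlwh".

ojudqlwh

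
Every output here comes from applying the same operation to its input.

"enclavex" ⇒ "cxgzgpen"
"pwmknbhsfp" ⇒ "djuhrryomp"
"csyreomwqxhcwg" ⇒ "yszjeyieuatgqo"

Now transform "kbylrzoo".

The transformation: shift every letter 2 places forward in the alphabet (wrapping around), then swap the front and back halves of the string.
On "kbylrzoo": the first step gives "mdantbqq", and the second then gives "tbqqmdan".

tbqqmdan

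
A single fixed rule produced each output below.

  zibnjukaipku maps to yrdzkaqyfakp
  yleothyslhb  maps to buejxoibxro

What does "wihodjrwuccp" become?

Looking at the pairs, the operation is to move the first character to the end, then shift every letter 10 places backward in the alphabet (wrapping around).
Working it through for "wihodjrwuccp": intermediate "ihodjrwuccpw", final "yxetzhmkssfm".

yxetzhmkssfm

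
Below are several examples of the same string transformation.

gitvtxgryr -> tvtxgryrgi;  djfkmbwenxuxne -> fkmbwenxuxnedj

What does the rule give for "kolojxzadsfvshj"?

lojxzadsfvshjko

The rule is to move the first 2 characters to the end (rotate left by 2).
So "kolojxzadsfvshj" becomes "lojxzadsfvshjko".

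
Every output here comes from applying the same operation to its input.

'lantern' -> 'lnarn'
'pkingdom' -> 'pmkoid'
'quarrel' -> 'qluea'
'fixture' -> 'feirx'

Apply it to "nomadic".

ncoim

The rule is to take characters alternately from the front and the back (1st, last, 2nd, 2nd-last, ...), then delete the last 2 characters.
"nomadic" → "ncoimda" → "ncoim".
(Check on "fixture": → "feirxut" → "feirx" ✓)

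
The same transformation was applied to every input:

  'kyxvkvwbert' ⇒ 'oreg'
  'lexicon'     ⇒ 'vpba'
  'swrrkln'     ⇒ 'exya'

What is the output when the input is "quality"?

yvgl

The rule is to shift every letter 13 places forward in the alphabet (wrapping around) — i.e. ROT13, then keep only the last 4 characters.
"quality" → "dhnyvgl" → "yvgl".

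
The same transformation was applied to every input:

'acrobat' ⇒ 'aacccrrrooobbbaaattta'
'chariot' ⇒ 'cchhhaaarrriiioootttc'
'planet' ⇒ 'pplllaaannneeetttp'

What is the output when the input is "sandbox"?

ssaaannndddbbboooxxxs

Each output is the input with this applied: repeat every character 3 times, then move the first character to the end.
Working it through for "sandbox": intermediate "sssaaannndddbbboooxxx", final "ssaaannndddbbboooxxxs".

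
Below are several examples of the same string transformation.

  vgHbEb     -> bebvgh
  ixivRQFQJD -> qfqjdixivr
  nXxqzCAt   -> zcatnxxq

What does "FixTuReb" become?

The rule is to swap the front and back halves of the string, then convert every letter to lowercase.
Applying both steps to "FixTuReb": "uRebFixT", then "urebfixt".

urebfixt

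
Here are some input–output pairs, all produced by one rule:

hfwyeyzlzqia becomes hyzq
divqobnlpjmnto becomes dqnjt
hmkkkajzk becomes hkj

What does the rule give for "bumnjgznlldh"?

bnzl

In each case the input is transformed by: keep one character in every 3, starting at position 1 (positions 1st, 4th, 7th, ...).
Doing the same to "bumnjgznlldh": "bnzl".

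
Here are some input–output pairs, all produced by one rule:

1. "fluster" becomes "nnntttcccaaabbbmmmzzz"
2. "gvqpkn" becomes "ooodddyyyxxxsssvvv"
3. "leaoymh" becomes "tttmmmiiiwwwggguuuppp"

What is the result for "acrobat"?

Each output is the input with this applied: repeat every character 3 times, then shift every letter 8 places forward in the alphabet (wrapping around).
Starting from "acrobat": after the first operation, "aaacccrrrooobbbaaattt"; after the second, "iiikkkzzzwwwjjjiiibbb".

iiikkkzzzwwwjjjiiibbb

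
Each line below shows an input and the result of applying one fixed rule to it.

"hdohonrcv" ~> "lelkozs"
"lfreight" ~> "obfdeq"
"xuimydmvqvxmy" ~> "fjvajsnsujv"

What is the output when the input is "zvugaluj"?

Looking at the pairs, the operation is to delete the first 2 characters, then shift every letter 3 places backward in the alphabet (wrapping around).
Starting from "zvugaluj": after the first operation, "ugaluj"; after the second, "rdxirg".
(Check on "xuimydmvqvxmy": → "imydmvqvxmy" → "fjvajsnsujv" ✓)

rdxirg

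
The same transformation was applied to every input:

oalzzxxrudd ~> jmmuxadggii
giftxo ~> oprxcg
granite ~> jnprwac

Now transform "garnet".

Looking at the pairs, the operation is to sort the characters into alphabetical order, then shift every letter 9 places forward in the alphabet (wrapping around).
"garnet" → "aegnrt" → "jnpwac".

jnpwac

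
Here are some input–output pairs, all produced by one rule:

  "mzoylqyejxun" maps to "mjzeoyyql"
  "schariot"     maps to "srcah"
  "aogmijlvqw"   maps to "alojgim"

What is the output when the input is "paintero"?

ptani

Looking at the pairs, the operation is to delete the last 3 characters, then take characters alternately from the front and the back (1st, last, 2nd, 2nd-last, ...).
On "paintero": the first step gives "paint", and the second then gives "ptani".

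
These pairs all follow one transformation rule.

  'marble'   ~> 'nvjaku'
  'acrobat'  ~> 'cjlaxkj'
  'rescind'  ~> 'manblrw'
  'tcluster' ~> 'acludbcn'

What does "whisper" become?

afqrbyn

In each case the input is transformed by: move the last character to the front, then shift every letter 9 places forward in the alphabet (wrapping around).
Working it through for "whisper": intermediate "rwhispe", final "afqrbyn".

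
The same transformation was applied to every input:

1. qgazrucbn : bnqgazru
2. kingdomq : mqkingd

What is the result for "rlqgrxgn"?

gnrlqgr

What's happening: move the last 3 characters to the front (rotate right by 3), then delete the first character.
"rlqgrxgn" → "xgnrlqgr" → "gnrlqgr".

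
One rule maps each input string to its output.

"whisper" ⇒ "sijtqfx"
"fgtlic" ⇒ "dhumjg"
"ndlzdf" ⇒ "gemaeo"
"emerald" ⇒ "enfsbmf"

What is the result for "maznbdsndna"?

bbaocetoeon

Looking at the pairs, the operation is to shift every letter 1 place forward in the alphabet (wrapping around), then swap the first and last characters.
On "maznbdsndna": the first step gives "nbaocetoeob", and the second then gives "bbaocetoeon".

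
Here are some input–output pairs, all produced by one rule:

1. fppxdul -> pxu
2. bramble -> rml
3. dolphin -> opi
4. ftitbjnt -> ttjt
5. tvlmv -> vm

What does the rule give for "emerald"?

Looking at the pairs, the operation is to keep every other character starting from the second (positions 2nd, 4th, 6th, ...).
For "emerald" the result is "mrl".

mrl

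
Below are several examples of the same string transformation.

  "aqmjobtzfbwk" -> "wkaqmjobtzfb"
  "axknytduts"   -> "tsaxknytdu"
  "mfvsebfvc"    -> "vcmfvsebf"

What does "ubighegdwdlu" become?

Looking at the pairs, the operation is to move the last 2 characters to the front (rotate right by 2).
"ubighegdwdlu" → "luubighegdwd".

luubighegdwd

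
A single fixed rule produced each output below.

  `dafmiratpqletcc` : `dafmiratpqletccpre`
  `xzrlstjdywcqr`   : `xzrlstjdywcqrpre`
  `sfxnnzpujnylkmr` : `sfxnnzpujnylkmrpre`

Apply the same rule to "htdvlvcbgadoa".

htdvlvcbgadoapre

The transformation: append "pre".
Doing the same to "htdvlvcbgadoa": "htdvlvcbgadoapre".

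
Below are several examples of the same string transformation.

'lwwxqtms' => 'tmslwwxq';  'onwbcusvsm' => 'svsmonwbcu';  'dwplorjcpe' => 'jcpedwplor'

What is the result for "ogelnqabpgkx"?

bpgkxogelnqa

In each case the input is transformed by: move the first character to the end, then swap the front and back halves of the string.
So "ogelnqabpgkx" becomes "bpgkxogelnqa".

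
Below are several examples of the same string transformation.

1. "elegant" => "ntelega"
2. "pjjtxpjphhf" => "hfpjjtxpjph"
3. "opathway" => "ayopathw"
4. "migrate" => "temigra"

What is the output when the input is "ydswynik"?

ikydswyn

The transformation: move the last 2 characters to the front (rotate right by 2).
Doing the same to "ydswynik": "ikydswyn".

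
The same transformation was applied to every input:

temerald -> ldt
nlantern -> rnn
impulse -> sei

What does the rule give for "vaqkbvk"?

vkv

The rule is to move the first character to the end, then keep only the last 3 characters.
Applying both steps to "vaqkbvk": "aqkbvkv", then "vkv".
(Check on "impulse": → "mpulsei" → "sei" ✓)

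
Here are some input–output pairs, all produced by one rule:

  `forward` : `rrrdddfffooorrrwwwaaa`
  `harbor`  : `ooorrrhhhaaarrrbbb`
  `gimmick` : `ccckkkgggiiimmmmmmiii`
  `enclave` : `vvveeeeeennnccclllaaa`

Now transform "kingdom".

ooommmkkkiiinnngggddd

The transformation: move the last 2 characters to the front (rotate right by 2), then repeat every character 3 times.
For "kingdom", step one produces "omkingd"; step two turns that into "ooommmkkkiiinnngggddd".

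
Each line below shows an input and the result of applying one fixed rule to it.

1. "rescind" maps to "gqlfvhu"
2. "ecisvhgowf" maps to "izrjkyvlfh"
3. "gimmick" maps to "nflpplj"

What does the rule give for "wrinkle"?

In each case the input is transformed by: shift every letter 3 places forward in the alphabet (wrapping around), then reverse the string.
Working it through for "wrinkle": intermediate "zulqnoh", final "honqluz".

honqluz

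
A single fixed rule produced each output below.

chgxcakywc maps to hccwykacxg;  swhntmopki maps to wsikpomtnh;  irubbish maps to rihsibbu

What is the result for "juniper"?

The rule is to reverse the string, then move the last 2 characters to the front (rotate right by 2).
"juniper" → "ujrepin".

ujrepin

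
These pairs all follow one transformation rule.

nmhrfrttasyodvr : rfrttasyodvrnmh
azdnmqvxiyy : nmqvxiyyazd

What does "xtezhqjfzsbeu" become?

Looking at the pairs, the operation is to move the first 3 characters to the end (rotate left by 3).
Doing the same to "xtezhqjfzsbeu": "zhqjfzsbeuxte".

zhqjfzsbeuxte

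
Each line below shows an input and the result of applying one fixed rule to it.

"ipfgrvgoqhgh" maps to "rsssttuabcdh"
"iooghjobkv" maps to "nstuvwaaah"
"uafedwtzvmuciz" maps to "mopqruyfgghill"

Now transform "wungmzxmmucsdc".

oopsyyyzeggijl

Looking at the pairs, the operation is to sort the characters into alphabetical order, then shift every letter 12 places forward in the alphabet (wrapping around).
Applying both steps to "wungmzxmmucsdc": "ccdgmmmnsuuwxz", then "oopsyyyzeggijl".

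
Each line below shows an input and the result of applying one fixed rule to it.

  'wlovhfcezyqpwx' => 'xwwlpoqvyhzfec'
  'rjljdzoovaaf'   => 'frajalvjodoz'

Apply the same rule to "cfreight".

tchfgrie

Each output is the input with this applied: reverse the string, then take characters alternately from the front and the back (1st, last, 2nd, 2nd-last, ...).
Working it through for "cfreight": intermediate "thgierfc", final "tchfgrie".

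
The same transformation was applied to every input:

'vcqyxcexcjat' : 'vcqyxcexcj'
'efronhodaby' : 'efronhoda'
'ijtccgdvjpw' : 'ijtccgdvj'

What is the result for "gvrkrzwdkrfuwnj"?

gvrkrzwdkrfuw

What's happening: delete the last 2 characters.
On "gvrkrzwdkrfuwnj" that produces "gvrkrzwdkrfuw".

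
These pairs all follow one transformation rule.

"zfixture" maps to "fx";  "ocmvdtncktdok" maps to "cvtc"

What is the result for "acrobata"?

co

The transformation: keep every other character starting from the second (positions 2nd, 4th, 6th, ...), then delete the last 2 characters.
Applying both steps to "acrobata": "coaa", then "co".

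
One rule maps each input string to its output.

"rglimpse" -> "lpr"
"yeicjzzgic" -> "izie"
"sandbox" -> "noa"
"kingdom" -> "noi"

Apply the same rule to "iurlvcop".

rci

The transformation: move the first 2 characters to the end (rotate left by 2), then keep one character in every 3, starting at position 1 (positions 1st, 4th, 7th, ...).
Working it through for "iurlvcop": intermediate "rlvcopiu", final "rci".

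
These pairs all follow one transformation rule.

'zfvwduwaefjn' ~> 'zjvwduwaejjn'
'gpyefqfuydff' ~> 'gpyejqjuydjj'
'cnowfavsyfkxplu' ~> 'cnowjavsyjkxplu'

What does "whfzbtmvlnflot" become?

whjzbtmvlnjlot

In each case the input is transformed by: replace every "f" with "j".
On "whfzbtmvlnflot" that produces "whjzbtmvlnjlot".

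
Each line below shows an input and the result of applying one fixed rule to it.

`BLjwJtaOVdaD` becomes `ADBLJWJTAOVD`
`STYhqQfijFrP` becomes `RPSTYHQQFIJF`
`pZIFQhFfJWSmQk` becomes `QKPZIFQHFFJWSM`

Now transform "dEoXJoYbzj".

ZJDEOXJOYB

The transformation: move the last 2 characters to the front (rotate right by 2), then convert every letter to uppercase.
Applying that to "dEoXJoYbzj" gives "ZJDEOXJOYB".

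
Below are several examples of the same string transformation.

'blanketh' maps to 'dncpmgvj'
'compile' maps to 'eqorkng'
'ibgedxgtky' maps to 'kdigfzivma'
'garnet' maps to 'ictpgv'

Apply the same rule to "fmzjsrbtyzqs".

Looking at the pairs, the operation is to shift every letter 2 places forward in the alphabet (wrapping around).
Doing the same to "fmzjsrbtyzqs": "hoblutdvabsu".

hoblutdvabsu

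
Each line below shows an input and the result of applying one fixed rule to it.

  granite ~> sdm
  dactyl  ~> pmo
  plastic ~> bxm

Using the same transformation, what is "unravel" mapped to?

Rule — shift every letter 12 places forward in the alphabet (wrapping around), then keep only the first 3 characters.
Working it through for "unravel": intermediate "gzdmhqx", final "gzd".

gzd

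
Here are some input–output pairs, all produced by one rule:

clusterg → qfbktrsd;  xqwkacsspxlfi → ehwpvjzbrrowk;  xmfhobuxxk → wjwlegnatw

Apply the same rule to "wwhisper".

dqvvghro

The pattern: move the last 2 characters to the front (rotate right by 2), then shift every letter 1 place backward in the alphabet (wrapping around).
Applying both steps to "wwhisper": "erwwhisp", then "dqvvghro".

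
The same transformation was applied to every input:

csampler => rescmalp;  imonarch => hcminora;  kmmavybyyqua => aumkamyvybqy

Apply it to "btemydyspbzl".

lztbmedysybp

The transformation: swap each adjacent pair of characters (1↔2, 3↔4, ...), then move the last 2 characters to the front (rotate right by 2).
For "btemydyspbzl", step one produces "tbmedysybplz"; step two turns that into "lztbmedysybp".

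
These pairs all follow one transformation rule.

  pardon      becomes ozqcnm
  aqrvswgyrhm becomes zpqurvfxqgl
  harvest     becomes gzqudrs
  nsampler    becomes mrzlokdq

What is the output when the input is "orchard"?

nqbgzqc

Rule — shift every letter 1 place backward in the alphabet (wrapping around).
"orchard" → "nqbgzqc".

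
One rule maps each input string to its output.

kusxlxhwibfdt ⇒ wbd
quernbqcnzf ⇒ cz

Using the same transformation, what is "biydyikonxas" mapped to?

oxs

The pattern: keep every other character starting from the second (positions 2nd, 4th, 6th, ...), then delete the first 3 characters.
Applying both steps to "biydyikonxas": "idioxs", then "oxs".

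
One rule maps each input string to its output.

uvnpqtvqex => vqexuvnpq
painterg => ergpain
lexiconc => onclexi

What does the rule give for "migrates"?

The pattern: swap the front and back halves of the string, then delete the first character.
Starting from "migrates": after the first operation, "atesmigr"; after the second, "tesmigr".

tesmigr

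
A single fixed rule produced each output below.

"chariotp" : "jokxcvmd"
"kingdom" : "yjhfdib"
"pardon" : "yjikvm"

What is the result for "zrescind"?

The rule is to shift every letter 5 places backward in the alphabet (wrapping around), then move the last 3 characters to the front (rotate right by 3).
Working it through for "zrescind": intermediate "umznxdiy", final "diyumznx".

diyumznx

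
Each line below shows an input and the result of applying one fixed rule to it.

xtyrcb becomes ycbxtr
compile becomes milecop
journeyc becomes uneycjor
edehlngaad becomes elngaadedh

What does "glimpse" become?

ipseglm

The rule is to move the first 3 characters to the end (rotate left by 3), then swap the first and last characters.
Working it through for "glimpse": intermediate "mpsegli", final "ipseglm".
(Check on "edehlngaad": → "hlngaadede" → "elngaadedh" ✓)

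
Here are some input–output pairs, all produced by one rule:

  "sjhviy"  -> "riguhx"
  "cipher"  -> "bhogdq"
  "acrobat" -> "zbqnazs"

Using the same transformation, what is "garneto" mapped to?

fzqmdsn

The pattern: shift every letter 1 place backward in the alphabet (wrapping around).
Applying that to "garneto" gives "fzqmdsn".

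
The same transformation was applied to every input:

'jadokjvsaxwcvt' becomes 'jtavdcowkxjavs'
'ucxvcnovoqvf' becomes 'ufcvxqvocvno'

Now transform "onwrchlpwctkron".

onnowrrkcthclwp

Each output is the input with this applied: take characters alternately from the front and the back (1st, last, 2nd, 2nd-last, ...).
Doing the same to "onwrchlpwctkron": "onnowrrkcthclwp".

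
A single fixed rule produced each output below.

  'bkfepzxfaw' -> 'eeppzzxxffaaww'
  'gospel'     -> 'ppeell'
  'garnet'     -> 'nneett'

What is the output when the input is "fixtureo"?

ttuurreeoo

Rule — delete the first 3 characters, then double every character.
On "fixtureo": the first step gives "tureo", and the second then gives "ttuurreeoo".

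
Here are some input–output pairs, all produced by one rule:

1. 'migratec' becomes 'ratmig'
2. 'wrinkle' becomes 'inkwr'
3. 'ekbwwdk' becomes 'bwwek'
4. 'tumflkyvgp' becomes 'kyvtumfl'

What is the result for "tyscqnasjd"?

What's happening: delete the last 2 characters, then move the last 3 characters to the front (rotate right by 3).
For "tyscqnasjd", step one produces "tyscqnas"; step two turns that into "nastyscq".

nastyscq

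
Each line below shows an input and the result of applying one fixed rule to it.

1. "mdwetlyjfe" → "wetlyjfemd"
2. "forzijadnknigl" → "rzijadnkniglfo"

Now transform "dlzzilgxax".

What's happening: move the first 2 characters to the end (rotate left by 2).
So "dlzzilgxax" becomes "zzilgxaxdl".

zzilgxaxdl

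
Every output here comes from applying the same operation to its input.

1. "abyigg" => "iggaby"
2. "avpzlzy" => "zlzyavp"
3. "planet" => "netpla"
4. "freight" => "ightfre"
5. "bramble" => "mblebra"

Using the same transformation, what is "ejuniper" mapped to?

The pattern: move the first 3 characters to the end (rotate left by 3).
So "ejuniper" becomes "nipereju".

nipereju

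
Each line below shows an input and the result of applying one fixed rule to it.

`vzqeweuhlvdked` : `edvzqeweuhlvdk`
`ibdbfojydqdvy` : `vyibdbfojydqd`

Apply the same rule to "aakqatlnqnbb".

bbaakqatlnqn

In each case the input is transformed by: move the last 2 characters to the front (rotate right by 2).
So "aakqatlnqnbb" becomes "bbaakqatlnqn".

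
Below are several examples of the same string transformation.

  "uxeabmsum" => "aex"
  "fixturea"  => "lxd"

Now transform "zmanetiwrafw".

phzi

The rule is to keep one character in every 3, starting at position 2 (positions 2nd, 5th, 8th, ...), then shift every letter 3 places forward in the alphabet (wrapping around).
"zmanetiwrafw" → "mewf" → "phzi".
(Check on "fixturea": → "iua" → "lxd" ✓)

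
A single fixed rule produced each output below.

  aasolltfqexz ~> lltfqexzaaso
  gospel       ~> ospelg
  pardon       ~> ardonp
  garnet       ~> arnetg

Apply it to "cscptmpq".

In each case the input is transformed by: move the last 2 characters to the front (rotate right by 2), then swap the front and back halves of the string.
Starting from "cscptmpq": after the first operation, "pqcscptm"; after the second, "cptmpqcs".
(Check on "aasolltfqexz": → "xzaasolltfqe" → "lltfqexzaaso" ✓)

cptmpqcs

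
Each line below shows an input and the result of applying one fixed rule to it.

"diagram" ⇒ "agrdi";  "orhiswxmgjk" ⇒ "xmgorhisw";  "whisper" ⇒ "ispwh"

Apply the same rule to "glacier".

acigl

The pattern: delete the last 2 characters, then move the last 3 characters to the front (rotate right by 3).
Starting from "glacier": after the first operation, "glaci"; after the second, "acigl".
(Check on "orhiswxmgjk": → "orhiswxmg" → "xmgorhisw" ✓)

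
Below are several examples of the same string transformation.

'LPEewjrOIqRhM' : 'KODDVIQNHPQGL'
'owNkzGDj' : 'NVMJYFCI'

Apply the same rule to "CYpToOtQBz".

Each output is the input with this applied: shift every letter 1 place backward in the alphabet (wrapping around), then convert every letter to uppercase.
Working it through for "CYpToOtQBz": intermediate "BXoSnNsPAy", final "BXOSNNSPAY".

BXOSNNSPAY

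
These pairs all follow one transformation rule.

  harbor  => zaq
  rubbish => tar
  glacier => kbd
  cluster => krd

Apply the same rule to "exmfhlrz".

weky

Looking at the pairs, the operation is to keep every other character starting from the second (positions 2nd, 4th, 6th, ...), then shift every letter 1 place backward in the alphabet (wrapping around).
Starting from "exmfhlrz": after the first operation, "xflz"; after the second, "weky".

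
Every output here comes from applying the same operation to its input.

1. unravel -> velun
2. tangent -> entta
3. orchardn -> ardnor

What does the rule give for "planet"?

etpl

The transformation: move the first 2 characters to the end (rotate left by 2), then delete the first 2 characters.
On "planet" that produces "etpl".
(Check on "unravel": → "ravelun" → "velun" ✓)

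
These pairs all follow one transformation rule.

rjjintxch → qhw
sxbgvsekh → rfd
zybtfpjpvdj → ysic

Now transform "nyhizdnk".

mhm

Looking at the pairs, the operation is to keep one character in every 3, starting at position 1 (positions 1st, 4th, 7th, ...), then shift every letter 1 place backward in the alphabet (wrapping around).
On "nyhizdnk" that produces "mhm".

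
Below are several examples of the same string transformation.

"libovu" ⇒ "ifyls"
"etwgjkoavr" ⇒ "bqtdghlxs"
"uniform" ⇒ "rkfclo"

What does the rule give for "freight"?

What's happening: delete the last character, then shift every letter 3 places backward in the alphabet (wrapping around).
For "freight", step one produces "freigh"; step two turns that into "cobfde".

cobfde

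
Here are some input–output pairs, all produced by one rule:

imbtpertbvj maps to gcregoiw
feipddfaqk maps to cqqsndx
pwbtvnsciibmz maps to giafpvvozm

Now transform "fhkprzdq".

In each case the input is transformed by: shift every letter 13 places forward in the alphabet (wrapping around) — i.e. ROT13, then delete the first 3 characters.
Doing the same to "fhkprzdq": "cemqd".

cemqd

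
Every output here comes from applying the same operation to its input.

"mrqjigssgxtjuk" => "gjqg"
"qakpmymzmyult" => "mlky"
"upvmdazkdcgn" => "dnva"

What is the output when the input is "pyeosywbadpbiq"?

Rule — keep one character in every 3, starting at position 3 (positions 3rd, 6th, 9th, ...), then swap the front and back halves of the string.
On "pyeosywbadpbiq" that produces "abey".

abey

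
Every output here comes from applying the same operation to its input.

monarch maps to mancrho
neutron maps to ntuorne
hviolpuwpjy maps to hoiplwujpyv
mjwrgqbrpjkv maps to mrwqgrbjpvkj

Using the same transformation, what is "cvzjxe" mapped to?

Rule — swap each adjacent pair of characters (1↔2, 3↔4, ...), then move the first character to the end.
Working it through for "cvzjxe": intermediate "vcjzex", final "cjzexv".

cjzexv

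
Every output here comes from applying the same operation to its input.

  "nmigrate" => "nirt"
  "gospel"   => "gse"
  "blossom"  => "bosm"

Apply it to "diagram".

darm

Each output is the input with this applied: keep every other character starting from the first (positions 1st, 3rd, 5th, ...).
So "diagram" becomes "darm".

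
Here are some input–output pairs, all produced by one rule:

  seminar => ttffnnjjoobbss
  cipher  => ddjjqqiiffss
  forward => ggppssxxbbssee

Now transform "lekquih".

mmffllrrvvjjii

Looking at the pairs, the operation is to double every character, then shift every letter 1 place forward in the alphabet (wrapping around).
On "lekquih": the first step gives "lleekkqquuiihh", and the second then gives "mmffllrrvvjjii".
(Check on "forward": → "ffoorrwwaarrdd" → "ggppssxxbbssee" ✓)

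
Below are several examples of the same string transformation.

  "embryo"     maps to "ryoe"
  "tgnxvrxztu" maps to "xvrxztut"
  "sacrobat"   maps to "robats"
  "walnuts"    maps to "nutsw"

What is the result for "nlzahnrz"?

The transformation: move the first 3 characters to the end (rotate left by 3), then delete the last 2 characters.
On "nlzahnrz": the first step gives "ahnrznlz", and the second then gives "ahnrzn".
(Check on "sacrobat": → "robatsac" → "robats" ✓)

ahnrzn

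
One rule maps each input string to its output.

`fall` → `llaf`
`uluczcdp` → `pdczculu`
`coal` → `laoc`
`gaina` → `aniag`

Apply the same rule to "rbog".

gobr

Each output is the input with this applied: reverse the string.
For "rbog" the result is "gobr".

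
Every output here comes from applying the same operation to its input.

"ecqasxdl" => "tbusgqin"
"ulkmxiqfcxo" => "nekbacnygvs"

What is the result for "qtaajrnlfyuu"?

kkgjqqzhdbvo

Each output is the input with this applied: shift every letter 10 places backward in the alphabet (wrapping around), then move the last 2 characters to the front (rotate right by 2).
Starting from "qtaajrnlfyuu": after the first operation, "gjqqzhdbvokk"; after the second, "kkgjqqzhdbvo".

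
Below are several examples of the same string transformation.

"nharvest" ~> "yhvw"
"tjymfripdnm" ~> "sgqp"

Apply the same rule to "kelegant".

The pattern: shift every letter 3 places forward in the alphabet (wrapping around), then keep only the last 4 characters.
"kelegant" → "nhohjdqw" → "jdqw".

jdqw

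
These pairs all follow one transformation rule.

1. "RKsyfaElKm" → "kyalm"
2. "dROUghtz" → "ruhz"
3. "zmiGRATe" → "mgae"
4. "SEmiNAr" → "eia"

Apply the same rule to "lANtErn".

atr

The pattern: keep every other character starting from the second (positions 2nd, 4th, 6th, ...), then convert every letter to lowercase.
For "lANtErn", step one produces "Atr"; step two turns that into "atr".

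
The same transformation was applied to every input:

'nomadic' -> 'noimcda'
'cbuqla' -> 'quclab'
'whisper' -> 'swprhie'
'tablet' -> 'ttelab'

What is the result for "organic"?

In each case the input is transformed by: sort the characters into reverse alphabetical order, then swap each adjacent pair of characters (1↔2, 3↔4, ...).
Working it through for "organic": intermediate "ronigca", final "orincga".
(Check on "tablet": → "ttleba" → "ttelab" ✓)

orincga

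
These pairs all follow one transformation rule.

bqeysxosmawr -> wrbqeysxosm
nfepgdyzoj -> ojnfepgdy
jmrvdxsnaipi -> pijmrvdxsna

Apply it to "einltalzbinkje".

The transformation: move the last 3 characters to the front (rotate right by 3), then delete the first character.
Applying that to "einltalzbinkje" gives "jeeinltalzbin".

jeeinltalzbin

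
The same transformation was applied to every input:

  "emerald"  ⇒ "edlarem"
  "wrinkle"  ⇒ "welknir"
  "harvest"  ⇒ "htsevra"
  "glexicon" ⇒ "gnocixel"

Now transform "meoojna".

The transformation: move the first character to the end, then reverse the string.
On "meoojna": the first step gives "eoojnam", and the second then gives "manjooe".

manjooe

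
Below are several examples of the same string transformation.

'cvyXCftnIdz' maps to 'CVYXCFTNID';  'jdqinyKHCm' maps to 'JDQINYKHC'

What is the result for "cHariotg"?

What's happening: delete the last character, then convert every letter to uppercase.
"cHariotg" → "CHARIOT".

CHARIOT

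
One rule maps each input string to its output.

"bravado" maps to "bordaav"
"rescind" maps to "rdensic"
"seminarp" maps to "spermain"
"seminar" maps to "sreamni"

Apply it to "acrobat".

atcarbo

What's happening: take characters alternately from the front and the back (1st, last, 2nd, 2nd-last, ...).
Applying that to "acrobat" gives "atcarbo".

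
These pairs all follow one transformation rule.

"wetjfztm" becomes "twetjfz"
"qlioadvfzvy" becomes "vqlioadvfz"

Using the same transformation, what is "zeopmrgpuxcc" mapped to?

czeopmrgpux

Each output is the input with this applied: delete the last character, then move the last character to the front.
For "zeopmrgpuxcc", step one produces "zeopmrgpuxc"; step two turns that into "czeopmrgpux".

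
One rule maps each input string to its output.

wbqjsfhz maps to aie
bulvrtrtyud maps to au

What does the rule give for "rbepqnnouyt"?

Looking at the pairs, the operation is to shift every letter 1 place backward in the alphabet (wrapping around), then keep only the vowels.
Starting from "rbepqnnouyt": after the first operation, "qadopmmntxs"; after the second, "ao".
(Check on "bulvrtrtyud": → "atkuqsqsxtc" → "au" ✓)

ao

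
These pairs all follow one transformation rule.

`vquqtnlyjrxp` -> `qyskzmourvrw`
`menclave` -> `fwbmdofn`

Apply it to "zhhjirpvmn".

Each output is the input with this applied: reverse the string, then shift every letter 1 place forward in the alphabet (wrapping around).
Starting from "zhhjirpvmn": after the first operation, "nmvprijhhz"; after the second, "onwqsjkiia".

onwqsjkiia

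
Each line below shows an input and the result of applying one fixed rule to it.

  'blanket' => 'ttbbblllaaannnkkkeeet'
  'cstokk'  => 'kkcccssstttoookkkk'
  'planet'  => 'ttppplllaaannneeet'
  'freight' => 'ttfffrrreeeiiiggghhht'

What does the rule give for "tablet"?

tttttaaabbbllleeet

In each case the input is transformed by: repeat every character 3 times, then move the last 2 characters to the front (rotate right by 2).
Working it through for "tablet": intermediate "tttaaabbbllleeettt", final "tttttaaabbbllleeet".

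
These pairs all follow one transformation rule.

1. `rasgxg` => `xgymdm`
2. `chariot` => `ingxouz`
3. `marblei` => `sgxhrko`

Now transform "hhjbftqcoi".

nnphlzwiuo

The transformation: shift every letter 6 places forward in the alphabet (wrapping around).
Applying that to "hhjbftqcoi" gives "nnphlzwiuo".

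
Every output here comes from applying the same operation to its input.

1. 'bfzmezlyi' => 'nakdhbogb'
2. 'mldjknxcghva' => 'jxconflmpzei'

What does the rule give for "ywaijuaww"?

Rule — shift every letter 2 places forward in the alphabet (wrapping around), then move the last 3 characters to the front (rotate right by 3).
For "ywaijuaww", step one produces "aycklwcyy"; step two turns that into "cyyaycklw".

cyyaycklw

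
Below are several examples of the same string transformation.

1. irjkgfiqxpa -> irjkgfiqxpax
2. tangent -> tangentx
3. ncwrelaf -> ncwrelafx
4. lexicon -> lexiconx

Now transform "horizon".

Looking at the pairs, the operation is to append "x".
On "horizon" that produces "horizonx".

horizonx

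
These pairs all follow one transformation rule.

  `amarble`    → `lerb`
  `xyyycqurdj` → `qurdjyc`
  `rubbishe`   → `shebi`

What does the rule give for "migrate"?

tera

The pattern: delete the first 3 characters, then move the first 2 characters to the end (rotate left by 2).
For "migrate", step one produces "rate"; step two turns that into "tera".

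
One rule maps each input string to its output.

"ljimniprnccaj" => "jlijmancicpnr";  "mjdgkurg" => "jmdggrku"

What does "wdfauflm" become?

Each output is the input with this applied: move the first character to the end, then take characters alternately from the front and the back (1st, last, 2nd, 2nd-last, ...).
So "wdfauflm" becomes "dwfmaluf".
(Check on "mjdgkurg": → "jdgkurgm" → "jmdggrku" ✓)

dwfmaluf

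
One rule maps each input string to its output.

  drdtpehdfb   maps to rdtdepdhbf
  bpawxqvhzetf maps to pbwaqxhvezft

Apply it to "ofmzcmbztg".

fozmmczbgt

The pattern: swap each adjacent pair of characters (1↔2, 3↔4, ...).
So "ofmzcmbztg" becomes "fozmmczbgt".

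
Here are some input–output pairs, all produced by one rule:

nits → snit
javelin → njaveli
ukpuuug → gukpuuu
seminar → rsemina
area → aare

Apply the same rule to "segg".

The pattern: move the last character to the front.
Doing the same to "segg": "gseg".

gseg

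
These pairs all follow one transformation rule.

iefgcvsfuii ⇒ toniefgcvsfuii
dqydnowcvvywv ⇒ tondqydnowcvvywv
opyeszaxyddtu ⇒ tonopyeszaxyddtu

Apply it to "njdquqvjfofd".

What's happening: prepend "ton".
For "njdquqvjfofd" the result is "tonnjdquqvjfofd".

tonnjdquqvjfofd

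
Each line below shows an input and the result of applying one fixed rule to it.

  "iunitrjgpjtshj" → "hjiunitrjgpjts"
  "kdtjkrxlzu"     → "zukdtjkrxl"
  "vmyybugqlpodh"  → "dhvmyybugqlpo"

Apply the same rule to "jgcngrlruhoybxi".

xijgcngrlruhoyb

The rule is to move the last 2 characters to the front (rotate right by 2).
Applying that to "jgcngrlruhoybxi" gives "xijgcngrlruhoyb".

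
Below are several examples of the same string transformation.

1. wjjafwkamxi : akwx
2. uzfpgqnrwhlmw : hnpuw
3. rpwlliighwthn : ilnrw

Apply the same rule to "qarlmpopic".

Each output is the input with this applied: keep one character in every 3, starting at position 1 (positions 1st, 4th, 7th, ...), then sort the characters into alphabetical order.
"qarlmpopic" → "qloc" → "cloq".

cloq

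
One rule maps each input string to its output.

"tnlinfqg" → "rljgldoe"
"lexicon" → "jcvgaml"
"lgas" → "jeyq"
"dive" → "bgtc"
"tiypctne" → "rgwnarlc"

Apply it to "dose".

bmqc

What's happening: shift every letter 2 places backward in the alphabet (wrapping around).
For "dose" the result is "bmqc".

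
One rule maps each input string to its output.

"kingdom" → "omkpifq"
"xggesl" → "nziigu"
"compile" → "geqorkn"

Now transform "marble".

Rule — shift every letter 2 places forward in the alphabet (wrapping around), then move the last character to the front.
Working it through for "marble": intermediate "octdng", final "goctdn".

goctdn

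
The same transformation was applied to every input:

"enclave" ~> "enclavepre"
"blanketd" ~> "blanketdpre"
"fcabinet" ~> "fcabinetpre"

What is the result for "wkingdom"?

wkingdompre

The pattern: append "pre".
Doing the same to "wkingdom": "wkingdompre".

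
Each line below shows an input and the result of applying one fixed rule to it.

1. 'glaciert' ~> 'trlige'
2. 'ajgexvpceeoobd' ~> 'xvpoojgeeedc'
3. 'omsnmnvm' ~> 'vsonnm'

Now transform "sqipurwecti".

What's happening: sort the characters into reverse alphabetical order, then delete the last 2 characters.
Doing the same to "sqipurwecti": "wutsrqpii".
(Check on "omsnmnvm": → "vsonnmmm" → "vsonnm" ✓)

wutsrqpii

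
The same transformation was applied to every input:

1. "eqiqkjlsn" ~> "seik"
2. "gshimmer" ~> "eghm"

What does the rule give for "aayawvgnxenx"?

Each output is the input with this applied: move the last 3 characters to the front (rotate right by 3), then keep every other character starting from the second (positions 2nd, 4th, 6th, ...).
For "aayawvgnxenx", step one produces "enxaayawvgnx"; step two turns that into "naywgx".

naywgx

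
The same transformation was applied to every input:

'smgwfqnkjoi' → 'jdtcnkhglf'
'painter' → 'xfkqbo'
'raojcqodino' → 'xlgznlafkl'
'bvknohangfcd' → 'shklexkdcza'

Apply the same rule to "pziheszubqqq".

What's happening: shift every letter 3 places backward in the alphabet (wrapping around), then delete the first character.
Applying both steps to "pziheszubqqq": "mwfebpwrynnn", then "wfebpwrynnn".

wfebpwrynnn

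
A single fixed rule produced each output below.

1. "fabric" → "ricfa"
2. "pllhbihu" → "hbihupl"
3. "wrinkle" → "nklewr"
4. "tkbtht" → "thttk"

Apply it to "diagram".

The pattern: move the first 3 characters to the end (rotate left by 3), then delete the last character.
So "diagram" becomes "gramdi".
(Check on "tkbtht": → "thttkb" → "thttk" ✓)

gramdi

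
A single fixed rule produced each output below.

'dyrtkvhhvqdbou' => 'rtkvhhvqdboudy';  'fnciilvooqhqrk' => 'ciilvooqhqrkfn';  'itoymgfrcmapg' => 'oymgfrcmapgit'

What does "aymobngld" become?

Looking at the pairs, the operation is to move the first 2 characters to the end (rotate left by 2).
So "aymobngld" becomes "mobnglday".

mobnglday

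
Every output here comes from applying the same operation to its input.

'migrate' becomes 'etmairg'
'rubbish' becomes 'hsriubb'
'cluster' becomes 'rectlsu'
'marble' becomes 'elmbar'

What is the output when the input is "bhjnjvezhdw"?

wdbhhzjenvj

The rule is to move the last character to the front, then take characters alternately from the front and the back (1st, last, 2nd, 2nd-last, ...).
So "bhjnjvezhdw" becomes "wdbhhzjenvj".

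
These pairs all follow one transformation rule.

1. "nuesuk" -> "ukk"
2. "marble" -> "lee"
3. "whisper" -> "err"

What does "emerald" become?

Rule — double every character, then keep only the last 3 characters.
Applying that to "emerald" gives "ldd".
(Check on "whisper": → "wwhhiissppeerr" → "err" ✓)

ldd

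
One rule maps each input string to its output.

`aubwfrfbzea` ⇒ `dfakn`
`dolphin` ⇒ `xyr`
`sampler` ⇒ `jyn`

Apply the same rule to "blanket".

uwn

The pattern: shift every letter 9 places forward in the alphabet (wrapping around), then keep every other character starting from the second (positions 2nd, 4th, 6th, ...).
Working it through for "blanket": intermediate "kujwtnc", final "uwn".
(Check on "sampler": → "bjvyuna" → "jyn" ✓)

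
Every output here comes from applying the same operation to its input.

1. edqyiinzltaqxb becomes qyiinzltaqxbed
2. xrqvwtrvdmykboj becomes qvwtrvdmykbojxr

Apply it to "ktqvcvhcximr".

Rule — move the first 2 characters to the end (rotate left by 2).
For "ktqvcvhcximr" the result is "qvcvhcximrkt".

qvcvhcximrkt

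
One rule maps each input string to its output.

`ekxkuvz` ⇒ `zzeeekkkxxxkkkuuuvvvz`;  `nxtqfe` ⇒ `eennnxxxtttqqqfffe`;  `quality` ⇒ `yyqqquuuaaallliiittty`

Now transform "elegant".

tteeellleeegggaaannnt

What's happening: repeat every character 3 times, then move the last 2 characters to the front (rotate right by 2).
Starting from "elegant": after the first operation, "eeellleeegggaaannnttt"; after the second, "tteeellleeegggaaannnt".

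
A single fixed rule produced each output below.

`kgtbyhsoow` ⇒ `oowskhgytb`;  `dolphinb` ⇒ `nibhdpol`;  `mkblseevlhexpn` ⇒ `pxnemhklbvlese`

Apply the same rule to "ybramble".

Rule — move the last 2 characters to the front (rotate right by 2), then take characters alternately from the front and the back (1st, last, 2nd, 2nd-last, ...).
For "ybramble", step one produces "leybramb"; step two turns that into "lbemyabr".

lbemyabr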